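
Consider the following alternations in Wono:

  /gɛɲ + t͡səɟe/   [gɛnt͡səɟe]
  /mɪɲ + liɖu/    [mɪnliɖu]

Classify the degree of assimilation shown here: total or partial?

Underlying /ɲ/ is realised as [n] next to /t͡s/; /t͡s/ itself does not change.
/ɲ/ is palatal while /t͡s/ is alveolar; the output [n] is alveolar, matching the trigger — so the feature that spreads is place.
Manner and voice are unchanged, so the assimilation is partial, not total.
Checking the remaining alternation: /ɲ/ → [n] before /l/ (palatal → alveolar, matching alveolar) — only place changes, and always toward the following segment.

partial assimilation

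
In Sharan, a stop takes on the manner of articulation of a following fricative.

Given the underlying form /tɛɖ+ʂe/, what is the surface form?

[tɛʐʂe]

The rule targets /ɖ/ (voiced retroflex stop), which sits before the trigger /ʂ/ (fricative).
Changing only its manner to fricative gives [ʐ] — the voiced retroflex fricative.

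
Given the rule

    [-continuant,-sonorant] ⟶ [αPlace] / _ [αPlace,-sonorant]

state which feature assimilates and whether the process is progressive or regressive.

The rule copies the place features (abbreviated [Place]) from the environment onto the target, so the assimilating feature is place.
The conditioning segment sits to the right of the focus bar, meaning the trigger follows the segment that changes — regressive assimilation.

regressive place assimilation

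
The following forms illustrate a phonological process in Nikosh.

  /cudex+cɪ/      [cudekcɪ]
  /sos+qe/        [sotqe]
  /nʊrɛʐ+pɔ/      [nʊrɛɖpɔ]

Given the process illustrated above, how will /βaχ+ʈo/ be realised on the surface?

The data show regressive manner assimilation: /x/ → [k] before /c/; /s/ → [t] before /q/; /ʐ/ → [ɖ] before /p/. In each pair only manner changes, matching the following consonant, while place and voice stay constant.
/χ/ is a voiceless uvular fricative. The following trigger /ʈ/ is a stop, so /χ/ must become a stop as well.
Changing only its manner to stop gives [q] — the voiceless uvular stop.

[βaqʈo]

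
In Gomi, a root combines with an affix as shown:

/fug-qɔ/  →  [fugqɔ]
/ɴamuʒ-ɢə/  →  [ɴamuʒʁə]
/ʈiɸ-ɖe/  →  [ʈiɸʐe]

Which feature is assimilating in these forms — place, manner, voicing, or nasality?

manner

The segment that alternates is /ɢ/, which surfaces as [ʁ] when adjacent to /ʒ/.
/ɢ/ is a stop while /ʒ/ is a fricative; the output [ʁ] is a fricative, matching the trigger — so the feature that spreads is manner.
The other alternating form patterns the same way: /ɖ/ → [ʐ] after /ɸ/ (stop → fricative, matching a fricative) — only manner changes, and always toward the preceding segment.
No alternation appears in [fugqɔ]: there the adjacent consonants already agree in manner (/q/ and /g/ are both stops), so this form is consistent with the same rule.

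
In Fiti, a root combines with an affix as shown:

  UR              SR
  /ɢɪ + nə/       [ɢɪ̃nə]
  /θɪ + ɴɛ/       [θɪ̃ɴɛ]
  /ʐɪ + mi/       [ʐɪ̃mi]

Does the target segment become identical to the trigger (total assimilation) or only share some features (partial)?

The vowel /ɪ/ surfaces as nasalised [ɪ̃] next to the following nasal /n/ — it has acquired the [+nasal] feature of its neighbour.
The other forms show the same pattern: /ɪ/ → [ɪ̃] before /ɴ/; /ɪ/ → [ɪ̃] before /m/ — each time a vowel is nasalised next to a following nasal.

partial assimilation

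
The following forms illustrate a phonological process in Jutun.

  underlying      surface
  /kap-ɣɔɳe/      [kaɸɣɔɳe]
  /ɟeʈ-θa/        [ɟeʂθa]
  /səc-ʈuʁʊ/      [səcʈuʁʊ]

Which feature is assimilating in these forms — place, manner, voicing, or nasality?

manner

Underlying /p/ is realised as [ɸ] next to /ɣ/; /ɣ/ itself does not change.
The change stop → fricative matches the manner of the following /ɣ/, identifying this as manner assimilation.
The same holds elsewhere in the data: /ʈ/ → [ʂ] before /θ/ (stop → fricative, matching a fricative) — only manner changes, and always toward the following segment.
Nothing changes in [səcʈuʁʊ]: there the adjacent consonants already agree in manner (/c/ and /ʈ/ are both stops), so this form is consistent with the same rule.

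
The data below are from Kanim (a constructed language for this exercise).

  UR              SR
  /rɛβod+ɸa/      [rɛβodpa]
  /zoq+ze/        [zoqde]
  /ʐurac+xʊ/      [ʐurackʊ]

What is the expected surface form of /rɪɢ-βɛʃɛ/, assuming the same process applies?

The data show progressive manner assimilation: /ɸ/ → [p] after /d/; /z/ → [d] after /q/; /x/ → [k] after /c/. In each pair only manner changes, matching the preceding consonant, while place and voice stay constant.
/β/ is a voiced bilabial fricative. The preceding trigger /ɢ/ is a stop, so /β/ must become a stop as well.
A voiced bilabial stop is [b], so the surface segment is [b].

[rɪɢbɛʃɛ]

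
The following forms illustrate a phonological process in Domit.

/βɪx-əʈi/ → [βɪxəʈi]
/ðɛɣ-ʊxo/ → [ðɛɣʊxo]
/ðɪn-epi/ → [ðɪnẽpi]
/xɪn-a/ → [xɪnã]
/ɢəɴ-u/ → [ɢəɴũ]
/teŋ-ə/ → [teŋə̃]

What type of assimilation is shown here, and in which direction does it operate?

progressive nasality assimilation (vowel nasalisation)

The vowel /e/ surfaces as nasalised [ẽ] next to the preceding nasal /n/ — it has acquired the [+nasal] feature of its neighbour.
The other forms show the same pattern: /a/ → [ã] after /n/; /u/ → [ũ] after /ɴ/; /ə/ → [ə̃] after /ŋ/ — each time a vowel is nasalised next to a preceding nasal.
No change occurs in [βɪxəʈi], [ðɛɣʊxo] because the vowel at the boundary is adjacent to an oral consonant, not a nasal (/ə/ next to /x/; /ʊ/ next to /ɣ/).
Because the conditioning nasal is to the left of the vowel that changes, the process is progressive (perseverative).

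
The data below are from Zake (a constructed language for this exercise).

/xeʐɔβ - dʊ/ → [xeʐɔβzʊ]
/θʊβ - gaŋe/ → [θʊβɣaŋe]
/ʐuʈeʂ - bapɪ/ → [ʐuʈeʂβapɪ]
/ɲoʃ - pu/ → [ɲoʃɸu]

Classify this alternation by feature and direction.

progressive manner assimilation

Underlying /d/ is realised as [z] next to /β/; /β/ itself does not change.
/d/ is a stop while /β/ is a fricative; the output [z] is a fricative, matching the trigger — so the feature that spreads is manner.
Place and voice are unchanged, so the assimilation is partial, not total.
Checking the remaining alternations: /g/ → [ɣ] after /β/ (stop → fricative, matching a fricative); /b/ → [β] after /ʂ/ (stop → fricative, matching a fricative); /p/ → [ɸ] after /ʃ/ (stop → fricative, matching a fricative) — only manner changes, and always toward the preceding segment.
Since the segment that changes follows the conditioning segment, the assimilation is progressive.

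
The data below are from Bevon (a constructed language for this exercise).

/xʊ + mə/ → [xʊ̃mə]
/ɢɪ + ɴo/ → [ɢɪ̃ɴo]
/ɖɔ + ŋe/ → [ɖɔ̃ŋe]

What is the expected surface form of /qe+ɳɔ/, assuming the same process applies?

The data show regressive nasality assimilation (vowel nasalisation): /ʊ/ → [ʊ̃] before /m/; /ɪ/ → [ɪ̃] before /ɴ/; /ɔ/ → [ɔ̃] before /ŋ/ — a vowel is nasalised by an immediately following nasal consonant.
/e/ sits next to the nasal /ɳ/ and is therefore nasalised to [ẽ].

[qẽɳɔ]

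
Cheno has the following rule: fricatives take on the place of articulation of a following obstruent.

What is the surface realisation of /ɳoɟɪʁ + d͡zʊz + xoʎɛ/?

/ʁ/ is a voiced uvular fricative. The following trigger /d͡z/ is alveolar, so /ʁ/ must become alveolar as well.
Changing only its place to alveolar gives [z] — the voiced alveolar fricative.
At the second juncture, /z/ likewise becomes [ɣ] adjacent to /x/.

[ɳoɟɪzd͡zʊɣxoʎɛ]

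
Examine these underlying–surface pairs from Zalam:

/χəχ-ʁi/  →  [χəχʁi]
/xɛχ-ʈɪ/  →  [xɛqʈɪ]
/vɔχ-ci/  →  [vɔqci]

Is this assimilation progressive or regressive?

regressive

Comparing underlying and surface forms, /χ/ → [q] is the alternation; the neighbouring /ʈ/ is constant.
The change fricative → stop matches the manner of the following /ʈ/, identifying this as manner assimilation.
Checking the remaining alternation: /χ/ → [q] before /c/ (fricative → stop, matching a stop) — only manner changes, and always toward the following segment.
No alternation appears in [χəχʁi]: there the adjacent consonants already agree in manner (/χ/ and /ʁ/ are both fricatives), so this form is consistent with the same rule.
Since the segment that changes precedes the conditioning segment, the assimilation is regressive.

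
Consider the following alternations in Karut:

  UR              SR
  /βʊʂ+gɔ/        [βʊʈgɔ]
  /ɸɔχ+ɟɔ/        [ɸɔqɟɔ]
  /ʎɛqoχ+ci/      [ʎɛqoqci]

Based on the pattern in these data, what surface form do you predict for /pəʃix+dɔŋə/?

[pəʃikdɔŋə]

The data show regressive manner assimilation: /ʂ/ → [ʈ] before /g/; /χ/ → [q] before /ɟ/; /χ/ → [q] before /c/. In each pair only manner changes, matching the following consonant, while place and voice stay constant.
The rule targets /x/ (voiceless velar fricative), which sits before the trigger /d/ (stop).
A voiceless velar stop is [k], so the surface segment is [k].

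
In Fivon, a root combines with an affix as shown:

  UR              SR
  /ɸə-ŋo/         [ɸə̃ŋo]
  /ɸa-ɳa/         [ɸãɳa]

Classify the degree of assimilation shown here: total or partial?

The vowel /ə/ surfaces as nasalised [ə̃] next to the following nasal /ŋ/ — it has acquired the [+nasal] feature of its neighbour.
The other form shows the same pattern: /a/ → [ã] before /ɳ/ — each time a vowel is nasalised next to a following nasal.

partial assimilation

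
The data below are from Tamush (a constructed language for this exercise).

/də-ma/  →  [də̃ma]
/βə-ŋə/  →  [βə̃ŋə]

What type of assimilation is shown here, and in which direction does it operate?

regressive nasality assimilation (vowel nasalisation)

The vowel /ə/ surfaces as nasalised [ə̃] next to the following nasal /m/ — it has acquired the [+nasal] feature of its neighbour.
Likewise in the remaining data: /ə/ → [ə̃] before /ŋ/ — each time a vowel is nasalised next to a following nasal.
Because the conditioning nasal is to the right of the vowel that changes, the process is regressive (anticipatory).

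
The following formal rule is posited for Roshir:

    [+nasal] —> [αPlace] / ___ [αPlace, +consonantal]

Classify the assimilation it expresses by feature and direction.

regressive place assimilation

The shared variable α links the value of the place features (abbreviated [Place]) on the target to the same value on the neighbouring segment, so place is the feature that assimilates.
Since the environment is written after the underscore, the trigger follows the target; the direction is regressive.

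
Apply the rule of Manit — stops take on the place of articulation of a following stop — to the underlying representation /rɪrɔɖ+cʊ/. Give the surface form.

The rule targets /ɖ/ (voiced retroflex stop), which sits before the trigger /c/ (palatal).
Changing only its place to palatal gives [ɟ] — the voiced palatal stop.

[rɪrɔɟcʊ]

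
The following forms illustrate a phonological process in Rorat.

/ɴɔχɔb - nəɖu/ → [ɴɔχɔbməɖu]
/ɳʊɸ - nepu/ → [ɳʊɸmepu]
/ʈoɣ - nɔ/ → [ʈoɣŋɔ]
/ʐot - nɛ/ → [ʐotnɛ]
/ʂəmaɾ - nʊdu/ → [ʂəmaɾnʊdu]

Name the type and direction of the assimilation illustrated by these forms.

Underlying /n/ is realised as [m] next to /b/; /b/ itself does not change.
The change alveolar → bilabial matches the place of the preceding /b/, identifying this as place assimilation.
Manner and voice are unchanged, so the assimilation is partial, not total.
The other alternating forms pattern the same way: /n/ → [m] after /ɸ/ (alveolar → bilabial, matching bilabial); /n/ → [ŋ] after /ɣ/ (alveolar → velar, matching velar) — only place changes, and always toward the preceding segment.
Nothing changes in [ʐotnɛ], [ʂəmaɾnʊdu]: there the adjacent consonants already agree in place (/n/ and /t/ are both alveolar; /n/ and /ɾ/ are both alveolar), so these forms are consistent with the same rule.
Since the segment that changes follows the conditioning segment, the assimilation is progressive.

progressive place assimilation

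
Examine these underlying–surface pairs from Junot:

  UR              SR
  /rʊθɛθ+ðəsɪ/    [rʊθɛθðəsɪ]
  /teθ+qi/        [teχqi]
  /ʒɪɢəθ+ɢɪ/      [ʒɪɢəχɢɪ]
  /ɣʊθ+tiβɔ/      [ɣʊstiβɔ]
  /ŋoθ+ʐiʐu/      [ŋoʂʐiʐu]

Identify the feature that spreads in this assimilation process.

Underlying /θ/ is realised as [χ] next to /q/; /q/ itself does not change.
The change dental → uvular matches the place of the following /q/, identifying this as place assimilation.
The same holds elsewhere in the data: /θ/ → [χ] before /ɢ/ (dental → uvular, matching uvular); /θ/ → [s] before /t/ (dental → alveolar, matching alveolar); /θ/ → [ʂ] before /ʐ/ (dental → retroflex, matching retroflex) — only place changes, and always toward the following segment.
Nothing changes in [rʊθɛθðəsɪ]: there the adjacent consonants already agree in place (/θ/ and /ð/ are both dental), so this form is consistent with the same rule.

place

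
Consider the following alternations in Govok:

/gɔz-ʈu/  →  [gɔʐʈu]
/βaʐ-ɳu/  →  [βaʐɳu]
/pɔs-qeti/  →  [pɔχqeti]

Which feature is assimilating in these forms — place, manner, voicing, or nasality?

place

Underlying /z/ is realised as [ʐ] next to /ʈ/; /ʈ/ itself does not change.
/z/ is alveolar while /ʈ/ is retroflex; the output [ʐ] is retroflex, matching the trigger — so the feature that spreads is place.
The same holds elsewhere in the data: /s/ → [χ] before /q/ (alveolar → uvular, matching uvular) — only place changes, and always toward the following segment.
No alternation appears in [βaʐɳu]: there the adjacent consonants already agree in place (/ʐ/ and /ɳ/ are both retroflex), so this form is consistent with the same rule.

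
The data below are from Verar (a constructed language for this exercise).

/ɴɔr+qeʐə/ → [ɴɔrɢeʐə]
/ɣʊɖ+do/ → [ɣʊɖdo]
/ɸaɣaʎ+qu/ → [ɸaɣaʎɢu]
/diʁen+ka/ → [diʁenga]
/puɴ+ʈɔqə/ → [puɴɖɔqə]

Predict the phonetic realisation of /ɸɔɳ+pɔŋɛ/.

[ɸɔɳbɔŋɛ]

The data show progressive voicing assimilation: /q/ → [ɢ] after /r/; /q/ → [ɢ] after /ʎ/; /k/ → [g] after /n/; /ʈ/ → [ɖ] after /ɴ/. In each pair only voicing changes, matching the preceding consonant, while place and manner stay constant.
No alternation appears in [ɣʊɖdo]: there the adjacent consonants already agree in voicing (/d/ and /ɖ/ are both voiced), so this form is consistent with the same rule.
/p/ is a voiceless bilabial stop. The preceding trigger /ɳ/ is voiced, so /p/ must become voiced as well.
The voiced bilabial stop is [b], so /p/ → [b].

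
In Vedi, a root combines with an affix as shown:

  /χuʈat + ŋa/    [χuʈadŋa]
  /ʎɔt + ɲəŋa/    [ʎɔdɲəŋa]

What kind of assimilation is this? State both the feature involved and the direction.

regressive voicing assimilation

Comparing underlying and surface forms, /t/ → [d] is the alternation; the neighbouring /ŋ/ is constant.
The change voiceless → voiced matches the voicing of the following /ŋ/, identifying this as voicing assimilation.
Place and manner are unchanged, so the assimilation is partial, not total.
Checking the remaining alternation: /t/ → [d] before /ɲ/ (voiceless → voiced, matching voiced) — only voicing changes, and always toward the following segment.
Since the segment that changes precedes the conditioning segment, the assimilation is regressive.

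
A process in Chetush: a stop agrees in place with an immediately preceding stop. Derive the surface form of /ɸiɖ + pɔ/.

[ɸiɖʈɔ]

/p/ is a voiceless bilabial stop. The preceding trigger /ɖ/ is retroflex, so /p/ must become retroflex as well.
Changing only its place to retroflex gives [ʈ] — the voiceless retroflex stop.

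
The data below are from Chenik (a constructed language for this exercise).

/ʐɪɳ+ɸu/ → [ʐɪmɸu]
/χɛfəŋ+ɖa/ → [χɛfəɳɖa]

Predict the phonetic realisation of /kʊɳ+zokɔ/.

[kʊnzokɔ]

The data show regressive place assimilation: /ɳ/ → [m] before /ɸ/; /ŋ/ → [ɳ] before /ɖ/. In each pair only place changes, matching the following consonant, while manner and voice stay constant.
/ɳ/ is a voiced retroflex nasal. The following trigger /z/ is alveolar, so /ɳ/ must become alveolar as well.
Changing only its place to alveolar gives [n] — the voiced alveolar nasal.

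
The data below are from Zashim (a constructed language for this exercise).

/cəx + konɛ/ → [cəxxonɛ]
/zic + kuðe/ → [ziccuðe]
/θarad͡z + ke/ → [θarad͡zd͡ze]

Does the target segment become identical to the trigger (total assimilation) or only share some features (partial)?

Comparing underlying and surface forms, /k/ → [d͡z] is the alternation; the neighbouring /d͡z/ is constant.
The output [d͡z] is identical to the trigger /d͡z/ — every feature (place, manner, voicing) has been copied — so this is total assimilation.
The other forms behave the same way: /k/ → [x] after /x/; /k/ → [c] after /c/ — in each case the output is a copy of the preceding consonant.

total assimilation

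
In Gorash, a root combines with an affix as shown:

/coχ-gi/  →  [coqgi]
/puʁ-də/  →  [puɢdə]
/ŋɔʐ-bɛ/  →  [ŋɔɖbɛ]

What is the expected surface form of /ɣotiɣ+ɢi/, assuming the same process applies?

The data show regressive manner assimilation: /χ/ → [q] before /g/; /ʁ/ → [ɢ] before /d/; /ʐ/ → [ɖ] before /b/. In each pair only manner changes, matching the following consonant, while place and voice stay constant.
The rule targets /ɣ/ (voiced velar fricative), which sits before the trigger /ɢ/ (stop).
A voiced velar stop is [g], so the surface segment is [g].

[ɣotigɢi]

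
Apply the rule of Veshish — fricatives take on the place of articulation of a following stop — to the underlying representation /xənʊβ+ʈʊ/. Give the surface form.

[xənʊʐʈʊ]

/β/ is a voiced bilabial fricative. The following trigger /ʈ/ is retroflex, so /β/ must become retroflex as well.
A voiced retroflex fricative is [ʐ], so the surface segment is [ʐ].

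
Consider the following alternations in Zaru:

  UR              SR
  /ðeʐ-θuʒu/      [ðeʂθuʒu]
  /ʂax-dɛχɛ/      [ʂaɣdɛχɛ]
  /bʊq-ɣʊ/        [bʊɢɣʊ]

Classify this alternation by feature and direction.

regressive voicing assimilation

Comparing underlying and surface forms, /ʐ/ → [ʂ] is the alternation; the neighbouring /θ/ is constant.
/ʐ/ is voiced while /θ/ is voiceless; the output [ʂ] is voiceless, matching the trigger — so the feature that spreads is voicing.
Place and manner are unchanged, so the assimilation is partial, not total.
The same holds elsewhere in the data: /x/ → [ɣ] before /d/ (voiceless → voiced, matching voiced); /q/ → [ɢ] before /ɣ/ (voiceless → voiced, matching voiced) — only voicing changes, and always toward the following segment.
Since the segment that changes precedes the conditioning segment, the assimilation is regressive.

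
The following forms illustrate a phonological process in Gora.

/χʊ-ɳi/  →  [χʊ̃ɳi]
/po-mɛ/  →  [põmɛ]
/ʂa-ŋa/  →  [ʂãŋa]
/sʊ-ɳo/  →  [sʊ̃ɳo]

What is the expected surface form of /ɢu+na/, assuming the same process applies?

[ɢũna]

The data show regressive nasality assimilation (vowel nasalisation): /ʊ/ → [ʊ̃] before /ɳ/; /o/ → [õ] before /m/; /a/ → [ã] before /ŋ/ — a vowel is nasalised by an immediately following nasal consonant.
The vowel /u/ is adjacent to the following nasal /n/, so it acquires [+nasal] and surfaces as [ũ].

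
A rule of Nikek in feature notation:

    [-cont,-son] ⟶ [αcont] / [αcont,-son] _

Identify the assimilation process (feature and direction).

progressive manner assimilation

The shared variable α links the value of [cont] on the target to that of the neighbouring obstruent. [cont] distinguishes stops from fricatives — a manner-of-articulation feature — so this is manner assimilation.
Since the environment is written before the underscore, the trigger precedes the target; the direction is progressive.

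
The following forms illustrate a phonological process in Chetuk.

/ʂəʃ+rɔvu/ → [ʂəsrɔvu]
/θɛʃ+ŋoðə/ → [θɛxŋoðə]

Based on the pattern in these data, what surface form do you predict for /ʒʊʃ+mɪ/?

[ʒʊɸmɪ]

The data show regressive place assimilation: /ʃ/ → [s] before /r/; /ʃ/ → [x] before /ŋ/. In each pair only place changes, matching the following consonant, while manner and voice stay constant.
The rule targets /ʃ/ (voiceless postalveolar fricative), which sits before the trigger /m/ (bilabial).
A voiceless bilabial fricative is [ɸ], so the surface segment is [ɸ].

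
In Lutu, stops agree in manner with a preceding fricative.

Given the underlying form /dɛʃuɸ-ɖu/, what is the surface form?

[dɛʃuɸʐu]

The rule targets /ɖ/ (voiced retroflex stop), which sits after the trigger /ɸ/ (fricative).
Changing only its manner to fricative gives [ʐ] — the voiced retroflex fricative.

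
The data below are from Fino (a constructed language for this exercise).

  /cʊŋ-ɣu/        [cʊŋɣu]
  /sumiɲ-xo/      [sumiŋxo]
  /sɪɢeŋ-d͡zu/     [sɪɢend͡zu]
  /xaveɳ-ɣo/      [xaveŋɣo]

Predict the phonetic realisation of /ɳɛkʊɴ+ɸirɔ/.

The data show regressive place assimilation: /ɲ/ → [ŋ] before /x/; /ŋ/ → [n] before /d͡z/; /ɳ/ → [ŋ] before /ɣ/. In each pair only place changes, matching the following consonant, while manner and voice stay constant.
Nothing changes in [cʊŋɣu]: there the adjacent consonants already agree in place (/ŋ/ and /ɣ/ are both velar), so this form is consistent with the same rule.
The rule targets /ɴ/ (voiced uvular nasal), which sits before the trigger /ɸ/ (bilabial).
Changing only its place to bilabial gives [m] — the voiced bilabial nasal.

[ɳɛkʊmɸirɔ]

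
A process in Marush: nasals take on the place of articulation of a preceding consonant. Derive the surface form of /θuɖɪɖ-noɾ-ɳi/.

/n/ is a voiced alveolar nasal. The preceding trigger /ɖ/ is retroflex, so /n/ must become retroflex as well.
A voiced retroflex nasal is [ɳ], so the surface segment is [ɳ].
At the second juncture, /ɳ/ likewise becomes [n] adjacent to /ɾ/.

[θuɖɪɖɳoɾni]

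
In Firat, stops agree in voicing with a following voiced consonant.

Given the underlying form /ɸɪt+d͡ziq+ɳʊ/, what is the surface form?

The rule targets /t/ (voiceless alveolar stop), which sits before the trigger /d͡z/ (voiced).
A voiced alveolar stop is [d], so the surface segment is [d].
The same rule applies at the second boundary: /q/ → [ɢ] next to /ɳ/.

[ɸɪdd͡ziɢɳʊ]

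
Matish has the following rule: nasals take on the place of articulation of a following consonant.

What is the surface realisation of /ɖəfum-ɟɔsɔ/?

[ɖəfuɲɟɔsɔ]

The rule targets /m/ (voiced bilabial nasal), which sits before the trigger /ɟ/ (palatal).
A voiced palatal nasal is [ɲ], so the surface segment is [ɲ].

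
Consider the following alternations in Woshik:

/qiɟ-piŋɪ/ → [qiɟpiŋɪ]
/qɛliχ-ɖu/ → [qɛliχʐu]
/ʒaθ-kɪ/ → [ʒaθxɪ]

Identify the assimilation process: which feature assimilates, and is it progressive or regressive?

The segment that alternates is /ɖ/, which surfaces as [ʐ] when adjacent to /χ/.
The change stop → fricative matches the manner of the preceding /χ/, identifying this as manner assimilation.
Place and voice are unchanged, so the assimilation is partial, not total.
The other alternating form patterns the same way: /k/ → [x] after /θ/ (stop → fricative, matching a fricative) — only manner changes, and always toward the preceding segment.
Nothing changes in [qiɟpiŋɪ]: there the adjacent consonants already agree in manner (/p/ and /ɟ/ are both stops), so this form is consistent with the same rule.
The trigger is the preceding segment, so the direction is progressive (perseverative).

progressive manner assimilation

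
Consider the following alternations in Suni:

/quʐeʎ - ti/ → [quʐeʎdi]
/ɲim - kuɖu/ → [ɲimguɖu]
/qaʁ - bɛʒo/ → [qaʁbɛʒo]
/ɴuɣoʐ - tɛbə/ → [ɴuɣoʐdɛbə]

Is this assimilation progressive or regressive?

progressive

Underlying /t/ is realised as [d] next to /ʎ/; /ʎ/ itself does not change.
The change voiceless → voiced matches the voicing of the preceding /ʎ/, identifying this as voicing assimilation.
The same holds elsewhere in the data: /k/ → [g] after /m/ (voiceless → voiced, matching voiced); /t/ → [d] after /ʐ/ (voiceless → voiced, matching voiced) — only voicing changes, and always toward the preceding segment.
No alternation appears in [qaʁbɛʒo]: there the adjacent consonants already agree in voicing (/b/ and /ʁ/ are both voiced), so this form is consistent with the same rule.
The trigger is the preceding segment, so the direction is progressive (perseverative).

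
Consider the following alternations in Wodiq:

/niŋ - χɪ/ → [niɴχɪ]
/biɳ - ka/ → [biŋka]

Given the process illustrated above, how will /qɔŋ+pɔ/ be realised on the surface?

[qɔmpɔ]

The data show regressive place assimilation: /ŋ/ → [ɴ] before /χ/; /ɳ/ → [ŋ] before /k/. In each pair only place changes, matching the following consonant, while manner and voice stay constant.
/ŋ/ is a voiced velar nasal. The following trigger /p/ is bilabial, so /ŋ/ must become bilabial as well.
The voiced bilabial nasal is [m], so /ŋ/ → [m].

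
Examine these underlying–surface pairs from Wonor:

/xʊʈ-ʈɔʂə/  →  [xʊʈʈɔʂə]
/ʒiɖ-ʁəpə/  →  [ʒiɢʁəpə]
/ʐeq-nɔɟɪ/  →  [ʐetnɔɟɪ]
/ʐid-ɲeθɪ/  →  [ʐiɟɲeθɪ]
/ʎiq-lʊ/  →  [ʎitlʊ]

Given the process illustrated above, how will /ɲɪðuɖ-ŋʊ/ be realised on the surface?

[ɲɪðugŋʊ]

The data show regressive place assimilation: /ɖ/ → [ɢ] before /ʁ/; /q/ → [t] before /n/; /d/ → [ɟ] before /ɲ/; /q/ → [t] before /l/. In each pair only place changes, matching the following consonant, while manner and voice stay constant.
No alternation appears in [xʊʈʈɔʂə]: there the adjacent consonants already agree in place (/ʈ/ and /ʈ/ are both retroflex), so this form is consistent with the same rule.
The rule targets /ɖ/ (voiced retroflex stop), which sits before the trigger /ŋ/ (velar).
A voiced velar stop is [g], so the surface segment is [g].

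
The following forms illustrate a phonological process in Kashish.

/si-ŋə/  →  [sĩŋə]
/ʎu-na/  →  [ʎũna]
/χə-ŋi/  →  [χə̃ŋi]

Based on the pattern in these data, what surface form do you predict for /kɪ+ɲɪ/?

[kɪ̃ɲɪ]

The data show regressive nasality assimilation (vowel nasalisation): /i/ → [ĩ] before /ŋ/; /u/ → [ũ] before /n/; /ə/ → [ə̃] before /ŋ/ — a vowel is nasalised by an immediately following nasal consonant.
/ɪ/ sits next to the nasal /ɲ/ and is therefore nasalised to [ɪ̃].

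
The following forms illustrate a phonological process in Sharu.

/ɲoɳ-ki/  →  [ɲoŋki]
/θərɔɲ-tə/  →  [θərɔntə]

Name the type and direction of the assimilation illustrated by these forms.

regressive place assimilation

The segment that alternates is /ɳ/, which surfaces as [ŋ] when adjacent to /k/.
The change retroflex → velar matches the place of the following /k/, identifying this as place assimilation.
Manner and voice are unchanged, so the assimilation is partial, not total.
Checking the remaining alternation: /ɲ/ → [n] before /t/ (palatal → alveolar, matching alveolar) — only place changes, and always toward the following segment.
The trigger is the following segment, so the direction is regressive (anticipatory).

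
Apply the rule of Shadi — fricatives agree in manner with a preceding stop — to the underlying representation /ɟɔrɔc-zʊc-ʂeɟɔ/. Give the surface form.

[ɟɔrɔcdʊcʈeɟɔ]

/z/ is a voiced alveolar fricative. The preceding trigger /c/ is a stop, so /z/ must become a stop as well.
Changing only its manner to stop gives [d] — the voiced alveolar stop.
The same rule applies at the second boundary: /ʂ/ → [ʈ] next to /c/.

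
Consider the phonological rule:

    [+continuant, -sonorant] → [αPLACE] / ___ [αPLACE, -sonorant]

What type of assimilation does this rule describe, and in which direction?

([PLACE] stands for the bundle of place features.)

regressive place assimilation

The rule copies the place features (abbreviated [PLACE]) from the environment onto the target, so the assimilating feature is place.
The conditioning segment sits to the right of the focus bar, meaning the trigger follows the segment that changes — regressive assimilation.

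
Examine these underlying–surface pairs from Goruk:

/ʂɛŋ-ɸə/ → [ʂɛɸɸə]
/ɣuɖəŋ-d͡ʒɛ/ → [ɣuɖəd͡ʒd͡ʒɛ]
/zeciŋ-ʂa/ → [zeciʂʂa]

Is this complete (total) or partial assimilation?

total assimilation

Comparing underlying and surface forms, /ŋ/ → [ɸ] is the alternation; the neighbouring /ɸ/ is constant.
The output [ɸ] is identical to the trigger /ɸ/ — every feature (place, manner, voicing) has been copied — so this is total assimilation.
The other forms behave the same way: /ŋ/ → [d͡ʒ] before /d͡ʒ/; /ŋ/ → [ʂ] before /ʂ/ — in each case the output is a copy of the following consonant.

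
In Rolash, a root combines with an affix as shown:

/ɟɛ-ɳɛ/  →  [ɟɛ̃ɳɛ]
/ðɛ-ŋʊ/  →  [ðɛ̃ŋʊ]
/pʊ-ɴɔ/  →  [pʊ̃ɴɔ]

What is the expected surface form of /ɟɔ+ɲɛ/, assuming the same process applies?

The data show regressive nasality assimilation (vowel nasalisation): /ɛ/ → [ɛ̃] before /ɳ/; /ɛ/ → [ɛ̃] before /ŋ/; /ʊ/ → [ʊ̃] before /ɴ/ — a vowel is nasalised by an immediately following nasal consonant.
The vowel /ɔ/ is adjacent to the following nasal /ɲ/, so it acquires [+nasal] and surfaces as [ɔ̃].

[ɟɔ̃ɲɛ]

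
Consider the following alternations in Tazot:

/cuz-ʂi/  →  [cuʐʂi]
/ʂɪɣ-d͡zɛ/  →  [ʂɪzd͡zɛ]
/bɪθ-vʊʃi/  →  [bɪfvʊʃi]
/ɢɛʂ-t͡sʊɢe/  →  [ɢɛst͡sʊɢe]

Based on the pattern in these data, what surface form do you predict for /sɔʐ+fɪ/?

The data show regressive place assimilation: /z/ → [ʐ] before /ʂ/; /ɣ/ → [z] before /d͡z/; /θ/ → [f] before /v/; /ʂ/ → [s] before /t͡s/. In each pair only place changes, matching the following consonant, while manner and voice stay constant.
The rule targets /ʐ/ (voiced retroflex fricative), which sits before the trigger /f/ (labiodental).
Changing only its place to labiodental gives [v] — the voiced labiodental fricative.

[sɔvfɪ]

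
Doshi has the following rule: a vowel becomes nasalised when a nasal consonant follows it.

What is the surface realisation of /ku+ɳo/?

[kũɳo]

The vowel /u/ is adjacent to the following nasal /ɳ/, so it acquires [+nasal] and surfaces as [ũ].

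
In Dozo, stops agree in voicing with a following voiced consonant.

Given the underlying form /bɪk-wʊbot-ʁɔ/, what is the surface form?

/k/ is a voiceless velar stop. The following trigger /w/ is voiced, so /k/ must become voiced as well.
A voiced velar stop is [g], so the surface segment is [g].
The same rule applies at the second boundary: /t/ → [d] next to /ʁ/.

[bɪgwʊbodʁɔ]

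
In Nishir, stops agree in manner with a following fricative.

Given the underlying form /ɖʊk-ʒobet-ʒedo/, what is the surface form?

[ɖʊxʒobesʒedo]

The rule targets /k/ (voiceless velar stop), which sits before the trigger /ʒ/ (fricative).
The voiceless velar fricative is [x], so /k/ → [x].
The same rule applies at the second boundary: /t/ → [s] next to /ʒ/.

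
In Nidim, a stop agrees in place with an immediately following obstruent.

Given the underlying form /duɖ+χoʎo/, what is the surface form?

[duɢχoʎo]

The rule targets /ɖ/ (voiced retroflex stop), which sits before the trigger /χ/ (uvular).
The voiced uvular stop is [ɢ], so /ɖ/ → [ɢ].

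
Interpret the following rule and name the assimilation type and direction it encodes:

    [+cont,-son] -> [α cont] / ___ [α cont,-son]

regressive manner assimilation

The shared variable α links the value of [cont] on the target to that of the neighbouring obstruent. [cont] distinguishes stops from fricatives — a manner-of-articulation feature — so this is manner assimilation.
Since the environment is written after the underscore, the trigger follows the target; the direction is regressive.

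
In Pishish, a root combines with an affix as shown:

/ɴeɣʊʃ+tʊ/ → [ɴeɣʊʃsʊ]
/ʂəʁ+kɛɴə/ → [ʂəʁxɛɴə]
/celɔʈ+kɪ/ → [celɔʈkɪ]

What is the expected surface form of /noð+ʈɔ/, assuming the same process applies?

[noðʂɔ]

The data show progressive manner assimilation: /t/ → [s] after /ʃ/; /k/ → [x] after /ʁ/. In each pair only manner changes, matching the preceding consonant, while place and voice stay constant.
Nothing changes in [celɔʈkɪ]: there the adjacent consonants already agree in manner (/k/ and /ʈ/ are both stops), so this form is consistent with the same rule.
/ʈ/ is a voiceless retroflex stop. The preceding trigger /ð/ is a fricative, so /ʈ/ must become a fricative as well.
The voiceless retroflex fricative is [ʂ], so /ʈ/ → [ʂ].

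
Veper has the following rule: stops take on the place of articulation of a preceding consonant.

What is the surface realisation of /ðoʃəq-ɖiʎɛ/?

/ɖ/ is a voiced retroflex stop. The preceding trigger /q/ is uvular, so /ɖ/ must become uvular as well.
The voiced uvular stop is [ɢ], so /ɖ/ → [ɢ].

[ðoʃəqɢiʎɛ]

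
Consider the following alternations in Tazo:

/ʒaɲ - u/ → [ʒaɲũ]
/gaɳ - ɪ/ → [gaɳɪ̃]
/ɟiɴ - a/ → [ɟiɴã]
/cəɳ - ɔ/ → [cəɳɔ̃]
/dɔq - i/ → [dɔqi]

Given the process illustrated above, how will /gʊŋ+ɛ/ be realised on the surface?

[gʊŋɛ̃]

The data show progressive nasality assimilation (vowel nasalisation): /u/ → [ũ] after /ɲ/; /ɪ/ → [ɪ̃] after /ɳ/; /a/ → [ã] after /ɴ/; /ɔ/ → [ɔ̃] after /ɳ/ — a vowel is nasalised by an immediately preceding nasal consonant.
No change occurs in [dɔqi] because the vowel at the boundary is adjacent to an oral consonant, not a nasal (/i/ next to /q/).
/ɛ/ sits next to the nasal /ŋ/ and is therefore nasalised to [ɛ̃].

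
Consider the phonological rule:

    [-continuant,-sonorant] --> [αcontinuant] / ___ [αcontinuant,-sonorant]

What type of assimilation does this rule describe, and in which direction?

The rule copies [continuant] (continuancy) from the environment onto the target stops; since [±continuant] encodes the stop/fricative manner contrast, the assimilating dimension is manner.
Since the environment is written after the underscore, the trigger follows the target; the direction is regressive.

regressive manner assimilation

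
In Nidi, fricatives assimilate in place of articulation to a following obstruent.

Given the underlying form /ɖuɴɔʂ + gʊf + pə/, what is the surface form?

/ʂ/ is a voiceless retroflex fricative. The following trigger /g/ is velar, so /ʂ/ must become velar as well.
A voiceless velar fricative is [x], so the surface segment is [x].
At the second juncture, /f/ likewise becomes [ɸ] adjacent to /p/.

[ɖuɴɔxgʊɸpə]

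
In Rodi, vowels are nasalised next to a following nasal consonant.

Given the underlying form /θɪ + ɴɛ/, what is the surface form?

[θɪ̃ɴɛ]

The vowel /ɪ/ is adjacent to the following nasal /ɴ/, so it acquires [+nasal] and surfaces as [ɪ̃].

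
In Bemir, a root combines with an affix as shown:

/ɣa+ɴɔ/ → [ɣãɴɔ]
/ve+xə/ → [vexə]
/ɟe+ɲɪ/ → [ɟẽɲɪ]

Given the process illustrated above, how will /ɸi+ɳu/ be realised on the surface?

The data show regressive nasality assimilation (vowel nasalisation): /a/ → [ã] before /ɴ/; /e/ → [ẽ] before /ɲ/ — a vowel is nasalised by an immediately following nasal consonant.
No change occurs in [vexə] because the vowel at the boundary is adjacent to an oral consonant, not a nasal (/e/ next to /x/).
/i/ sits next to the nasal /ɳ/ and is therefore nasalised to [ĩ].

[ɸĩɳu]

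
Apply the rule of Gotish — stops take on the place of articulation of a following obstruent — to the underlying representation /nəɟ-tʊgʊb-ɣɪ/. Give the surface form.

/ɟ/ is a voiced palatal stop. The following trigger /t/ is alveolar, so /ɟ/ must become alveolar as well.
Changing only its place to alveolar gives [d] — the voiced alveolar stop.
At the second juncture, /b/ likewise becomes [g] adjacent to /ɣ/.

[nədtʊgʊgɣɪ]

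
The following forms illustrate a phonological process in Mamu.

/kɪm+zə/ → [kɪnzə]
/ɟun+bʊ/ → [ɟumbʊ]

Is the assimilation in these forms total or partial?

The segment that alternates is /m/, which surfaces as [n] when adjacent to /z/.
The change bilabial → alveolar matches the place of the following /z/, identifying this as place assimilation.
Manner and voice are unchanged, so the assimilation is partial, not total.
The other alternating form patterns the same way: /n/ → [m] before /b/ (alveolar → bilabial, matching bilabial) — only place changes, and always toward the following segment.

partial assimilation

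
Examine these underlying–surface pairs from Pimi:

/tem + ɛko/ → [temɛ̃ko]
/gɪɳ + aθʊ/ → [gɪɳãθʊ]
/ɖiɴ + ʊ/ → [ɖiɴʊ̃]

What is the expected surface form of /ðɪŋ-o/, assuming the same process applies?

The data show progressive nasality assimilation (vowel nasalisation): /ɛ/ → [ɛ̃] after /m/; /a/ → [ã] after /ɳ/; /ʊ/ → [ʊ̃] after /ɴ/ — a vowel is nasalised by an immediately preceding nasal consonant.
The vowel /o/ is adjacent to the preceding nasal /ŋ/, so it acquires [+nasal] and surfaces as [õ].

[ðɪŋõ]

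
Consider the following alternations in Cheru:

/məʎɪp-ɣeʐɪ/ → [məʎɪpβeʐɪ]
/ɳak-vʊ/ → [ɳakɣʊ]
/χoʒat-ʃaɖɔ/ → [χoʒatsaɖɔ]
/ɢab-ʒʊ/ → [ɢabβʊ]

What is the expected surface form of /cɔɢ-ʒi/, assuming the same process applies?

[cɔɢʁi]

The data show progressive place assimilation: /ɣ/ → [β] after /p/; /v/ → [ɣ] after /k/; /ʃ/ → [s] after /t/; /ʒ/ → [β] after /b/. In each pair only place changes, matching the preceding consonant, while manner and voice stay constant.
The rule targets /ʒ/ (voiced postalveolar fricative), which sits after the trigger /ɢ/ (uvular).
The voiced uvular fricative is [ʁ], so /ʒ/ → [ʁ].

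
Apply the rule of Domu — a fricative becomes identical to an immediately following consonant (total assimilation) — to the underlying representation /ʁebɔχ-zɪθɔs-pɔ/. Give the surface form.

/χ/ is the segment targeted by the rule; it sits immediately before /z/, so it assimilates completely and surfaces as [z].
At the second juncture, /s/ likewise becomes [p] adjacent to /p/.

[ʁebɔzzɪθɔppɔ]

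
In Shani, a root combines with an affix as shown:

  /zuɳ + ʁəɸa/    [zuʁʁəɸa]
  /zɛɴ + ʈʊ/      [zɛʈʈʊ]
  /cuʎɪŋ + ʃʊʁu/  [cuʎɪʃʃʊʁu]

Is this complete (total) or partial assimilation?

Underlying /ɳ/ is realised as [ʁ] next to /ʁ/; /ʁ/ itself does not change.
The output [ʁ] is identical to the trigger /ʁ/ — every feature (place, manner, voicing) has been copied — so this is total assimilation.
The other forms behave the same way: /ɴ/ → [ʈ] before /ʈ/; /ŋ/ → [ʃ] before /ʃ/ — in each case the output is a copy of the following consonant.

total assimilation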